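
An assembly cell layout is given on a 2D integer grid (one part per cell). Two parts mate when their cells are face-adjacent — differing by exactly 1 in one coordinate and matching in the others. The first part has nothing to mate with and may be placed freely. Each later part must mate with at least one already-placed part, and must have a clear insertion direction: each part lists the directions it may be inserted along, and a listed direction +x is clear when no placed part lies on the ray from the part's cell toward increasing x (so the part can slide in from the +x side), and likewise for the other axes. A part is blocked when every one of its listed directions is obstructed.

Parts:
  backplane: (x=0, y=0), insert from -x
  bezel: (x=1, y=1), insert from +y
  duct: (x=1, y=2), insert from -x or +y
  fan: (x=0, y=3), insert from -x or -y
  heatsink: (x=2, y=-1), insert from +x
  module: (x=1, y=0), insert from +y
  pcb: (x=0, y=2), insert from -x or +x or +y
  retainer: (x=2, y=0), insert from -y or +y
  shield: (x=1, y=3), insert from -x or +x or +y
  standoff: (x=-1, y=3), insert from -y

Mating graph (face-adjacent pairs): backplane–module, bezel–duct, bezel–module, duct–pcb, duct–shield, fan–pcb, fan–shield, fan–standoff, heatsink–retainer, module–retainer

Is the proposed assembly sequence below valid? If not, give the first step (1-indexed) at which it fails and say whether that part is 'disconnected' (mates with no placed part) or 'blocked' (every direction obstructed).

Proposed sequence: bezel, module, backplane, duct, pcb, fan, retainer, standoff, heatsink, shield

Invalid at step 2 (blocked)

1. bezel@(1, 1) [+y clear] — {bezel}
2. module@(1, 0) — +y all obstructed ⇒ blocked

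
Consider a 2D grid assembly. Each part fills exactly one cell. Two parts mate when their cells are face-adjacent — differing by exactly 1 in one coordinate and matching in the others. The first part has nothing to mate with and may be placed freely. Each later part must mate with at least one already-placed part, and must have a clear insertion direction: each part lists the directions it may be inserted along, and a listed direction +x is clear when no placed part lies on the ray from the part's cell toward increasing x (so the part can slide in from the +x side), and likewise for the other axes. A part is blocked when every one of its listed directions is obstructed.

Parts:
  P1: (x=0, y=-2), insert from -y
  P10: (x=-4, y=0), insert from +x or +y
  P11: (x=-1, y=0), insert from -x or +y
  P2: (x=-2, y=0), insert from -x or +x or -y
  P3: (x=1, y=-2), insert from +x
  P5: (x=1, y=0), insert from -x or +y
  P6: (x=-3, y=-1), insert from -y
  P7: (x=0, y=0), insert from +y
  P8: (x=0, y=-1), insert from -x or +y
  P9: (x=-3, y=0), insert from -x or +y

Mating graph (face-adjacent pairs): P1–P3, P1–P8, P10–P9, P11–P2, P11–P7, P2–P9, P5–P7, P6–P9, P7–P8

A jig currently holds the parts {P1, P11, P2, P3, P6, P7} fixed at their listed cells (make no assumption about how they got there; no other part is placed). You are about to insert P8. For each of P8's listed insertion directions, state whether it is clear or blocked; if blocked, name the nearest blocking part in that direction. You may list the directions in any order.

-x: nearest on ray is P6@(-3, -1) ⇒ blocked
+y: nearest on ray is P7@(0, 0) ⇒ blocked

+y: blocked by P7; -x: blocked by P6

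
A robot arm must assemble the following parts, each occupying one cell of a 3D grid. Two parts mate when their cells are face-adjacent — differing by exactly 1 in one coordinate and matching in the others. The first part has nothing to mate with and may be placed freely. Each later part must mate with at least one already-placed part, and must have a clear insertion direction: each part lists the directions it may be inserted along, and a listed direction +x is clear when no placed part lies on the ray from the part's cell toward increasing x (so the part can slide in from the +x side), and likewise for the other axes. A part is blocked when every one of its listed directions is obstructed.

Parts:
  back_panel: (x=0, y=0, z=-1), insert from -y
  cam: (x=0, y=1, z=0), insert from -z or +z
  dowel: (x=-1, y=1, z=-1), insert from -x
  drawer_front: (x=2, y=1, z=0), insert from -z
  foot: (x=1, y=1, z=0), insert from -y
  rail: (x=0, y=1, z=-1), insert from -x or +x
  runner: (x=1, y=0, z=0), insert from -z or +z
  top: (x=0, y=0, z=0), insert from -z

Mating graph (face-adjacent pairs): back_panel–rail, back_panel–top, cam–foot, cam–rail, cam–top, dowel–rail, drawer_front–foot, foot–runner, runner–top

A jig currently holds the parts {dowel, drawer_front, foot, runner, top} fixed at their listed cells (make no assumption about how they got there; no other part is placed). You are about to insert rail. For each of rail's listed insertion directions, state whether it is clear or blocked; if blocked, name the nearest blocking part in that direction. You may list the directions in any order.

-x: nearest on ray is dowel@(-1, 1, -1) ⇒ blocked
+x: ray from rail(0, 1, -1) has no placed part ⇒ clear

+x: clear; -x: blocked by dowel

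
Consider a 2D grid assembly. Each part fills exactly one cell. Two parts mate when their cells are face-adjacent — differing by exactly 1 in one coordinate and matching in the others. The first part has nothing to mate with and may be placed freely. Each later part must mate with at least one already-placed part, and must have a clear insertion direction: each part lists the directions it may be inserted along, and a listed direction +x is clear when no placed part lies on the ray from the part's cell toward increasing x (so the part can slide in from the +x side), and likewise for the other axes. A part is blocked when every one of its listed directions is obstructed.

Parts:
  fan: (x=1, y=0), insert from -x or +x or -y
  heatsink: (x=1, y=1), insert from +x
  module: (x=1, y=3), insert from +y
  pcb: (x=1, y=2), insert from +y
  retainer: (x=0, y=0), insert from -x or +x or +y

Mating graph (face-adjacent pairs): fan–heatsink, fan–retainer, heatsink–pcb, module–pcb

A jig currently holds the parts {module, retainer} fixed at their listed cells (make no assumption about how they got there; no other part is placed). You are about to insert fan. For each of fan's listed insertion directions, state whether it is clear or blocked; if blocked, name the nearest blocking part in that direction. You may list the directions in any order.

-x: nearest on ray is retainer@(0, 0) ⇒ blocked
+x: ray from fan(1, 0) has no placed part ⇒ clear
-y: ray from fan(1, 0) has no placed part ⇒ clear

+x: clear; -x: blocked by retainer; -y: clear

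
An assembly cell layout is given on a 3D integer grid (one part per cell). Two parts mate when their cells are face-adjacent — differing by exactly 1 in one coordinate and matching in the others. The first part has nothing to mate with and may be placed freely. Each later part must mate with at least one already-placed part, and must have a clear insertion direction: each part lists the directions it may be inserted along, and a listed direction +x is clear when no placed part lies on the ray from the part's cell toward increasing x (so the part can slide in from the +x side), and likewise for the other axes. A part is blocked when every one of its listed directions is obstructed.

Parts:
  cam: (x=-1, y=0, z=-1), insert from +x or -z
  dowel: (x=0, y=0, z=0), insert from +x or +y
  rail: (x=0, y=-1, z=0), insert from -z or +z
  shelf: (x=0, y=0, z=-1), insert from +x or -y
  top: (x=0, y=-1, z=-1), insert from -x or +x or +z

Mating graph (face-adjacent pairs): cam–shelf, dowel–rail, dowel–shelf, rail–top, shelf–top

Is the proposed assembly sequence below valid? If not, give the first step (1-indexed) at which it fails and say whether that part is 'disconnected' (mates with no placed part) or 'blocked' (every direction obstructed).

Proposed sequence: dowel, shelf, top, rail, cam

1. dowel@(0, 0, 0) [+x clear] — {dowel}
2. shelf@(0, 0, -1) [+x clear] — {dowel, shelf}
3. top@(0, -1, -1) [-x clear] — {dowel, shelf, top}
4. rail@(0, -1, 0) [+z clear] — {dowel, rail, shelf, top}
5. cam@(-1, 0, -1) [-z clear] — {cam, dowel, rail, shelf, top}

Valid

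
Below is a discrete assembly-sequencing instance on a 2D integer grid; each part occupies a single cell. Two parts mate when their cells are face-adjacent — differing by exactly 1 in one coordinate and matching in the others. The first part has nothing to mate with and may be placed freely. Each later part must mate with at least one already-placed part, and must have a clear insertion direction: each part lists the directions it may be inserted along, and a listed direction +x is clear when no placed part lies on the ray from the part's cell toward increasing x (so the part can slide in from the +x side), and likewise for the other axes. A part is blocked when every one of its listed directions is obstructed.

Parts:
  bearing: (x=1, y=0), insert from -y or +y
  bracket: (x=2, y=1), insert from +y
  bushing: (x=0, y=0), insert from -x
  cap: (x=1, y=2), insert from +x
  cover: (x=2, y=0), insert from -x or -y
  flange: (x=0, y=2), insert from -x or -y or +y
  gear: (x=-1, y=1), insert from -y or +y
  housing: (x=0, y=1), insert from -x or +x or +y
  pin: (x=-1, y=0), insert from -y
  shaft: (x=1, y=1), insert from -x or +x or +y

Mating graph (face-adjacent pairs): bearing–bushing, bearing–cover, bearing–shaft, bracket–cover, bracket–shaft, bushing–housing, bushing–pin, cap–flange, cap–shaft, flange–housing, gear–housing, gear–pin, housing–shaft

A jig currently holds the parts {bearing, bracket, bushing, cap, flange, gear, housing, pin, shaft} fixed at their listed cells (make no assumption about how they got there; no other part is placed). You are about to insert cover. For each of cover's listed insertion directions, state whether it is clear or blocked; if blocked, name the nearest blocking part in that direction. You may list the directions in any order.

-x: nearest on ray is bearing@(1, 0) ⇒ blocked
-y: ray from cover(2, 0) has no placed part ⇒ clear

-x: blocked by bearing; -y: clear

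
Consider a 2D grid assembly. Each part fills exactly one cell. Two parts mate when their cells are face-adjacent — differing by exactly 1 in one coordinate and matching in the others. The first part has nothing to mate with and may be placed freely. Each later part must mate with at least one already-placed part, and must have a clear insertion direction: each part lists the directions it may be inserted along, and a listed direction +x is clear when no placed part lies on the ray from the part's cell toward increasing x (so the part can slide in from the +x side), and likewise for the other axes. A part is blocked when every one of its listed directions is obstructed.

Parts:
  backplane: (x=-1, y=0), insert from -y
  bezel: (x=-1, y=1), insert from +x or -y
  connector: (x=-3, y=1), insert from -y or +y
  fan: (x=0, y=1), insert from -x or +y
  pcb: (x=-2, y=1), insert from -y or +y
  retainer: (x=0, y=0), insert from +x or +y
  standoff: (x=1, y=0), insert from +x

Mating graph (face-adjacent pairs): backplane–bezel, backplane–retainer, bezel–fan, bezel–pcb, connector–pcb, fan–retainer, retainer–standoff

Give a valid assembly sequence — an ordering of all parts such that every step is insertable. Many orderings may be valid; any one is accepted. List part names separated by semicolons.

1. fan@(0, 1) [-x clear] — {fan}
2. retainer@(0, 0) [+x clear] — {fan, retainer}
3. standoff@(1, 0) [+x clear] — {fan, retainer, standoff}
4. bezel@(-1, 1) [-y clear] — {bezel, fan, retainer, standoff}
5. pcb@(-2, 1) [-y clear] — {bezel, fan, pcb, retainer, standoff}
6. backplane@(-1, 0) [-y clear] — {backplane, bezel, fan, pcb, retainer, standoff}
7. connector@(-3, 1) [-y clear] — {backplane, bezel, connector, fan, pcb, retainer, standoff}

fan; retainer; standoff; bezel; pcb; backplane; connector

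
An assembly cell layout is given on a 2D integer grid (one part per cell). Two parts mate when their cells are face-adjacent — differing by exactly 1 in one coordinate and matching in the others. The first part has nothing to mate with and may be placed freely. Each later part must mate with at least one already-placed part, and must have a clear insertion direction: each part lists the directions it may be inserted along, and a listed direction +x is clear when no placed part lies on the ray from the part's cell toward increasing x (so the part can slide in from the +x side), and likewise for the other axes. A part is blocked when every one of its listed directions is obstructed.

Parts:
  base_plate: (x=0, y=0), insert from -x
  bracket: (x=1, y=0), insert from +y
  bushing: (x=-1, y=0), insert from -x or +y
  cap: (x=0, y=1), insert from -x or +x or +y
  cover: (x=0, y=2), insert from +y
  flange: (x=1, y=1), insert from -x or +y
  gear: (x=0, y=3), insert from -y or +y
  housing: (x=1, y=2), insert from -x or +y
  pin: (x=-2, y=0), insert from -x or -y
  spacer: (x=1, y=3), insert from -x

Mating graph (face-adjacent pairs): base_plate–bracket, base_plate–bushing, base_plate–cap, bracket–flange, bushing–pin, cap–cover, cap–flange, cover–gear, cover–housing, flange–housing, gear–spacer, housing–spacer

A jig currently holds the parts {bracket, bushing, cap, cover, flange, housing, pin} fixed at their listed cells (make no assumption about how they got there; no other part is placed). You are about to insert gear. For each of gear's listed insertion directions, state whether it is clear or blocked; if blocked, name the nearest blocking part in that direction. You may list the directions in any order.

+y: clear; -y: blocked by cover

-y: nearest on ray is cover@(0, 2) ⇒ blocked
+y: ray from gear(0, 3) has no placed part ⇒ clear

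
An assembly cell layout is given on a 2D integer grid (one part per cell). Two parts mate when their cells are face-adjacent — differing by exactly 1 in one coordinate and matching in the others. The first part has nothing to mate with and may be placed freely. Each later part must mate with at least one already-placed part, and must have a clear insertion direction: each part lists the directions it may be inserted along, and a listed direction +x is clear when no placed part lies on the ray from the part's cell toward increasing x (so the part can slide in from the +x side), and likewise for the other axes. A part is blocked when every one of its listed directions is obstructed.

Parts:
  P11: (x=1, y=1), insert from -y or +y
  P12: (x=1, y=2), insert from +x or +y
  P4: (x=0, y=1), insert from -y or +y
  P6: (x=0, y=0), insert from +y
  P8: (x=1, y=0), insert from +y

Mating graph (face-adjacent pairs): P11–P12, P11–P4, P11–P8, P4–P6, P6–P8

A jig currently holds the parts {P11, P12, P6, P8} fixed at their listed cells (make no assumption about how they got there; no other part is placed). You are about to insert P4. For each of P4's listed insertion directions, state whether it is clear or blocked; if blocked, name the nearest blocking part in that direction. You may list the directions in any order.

-y: nearest on ray is P6@(0, 0) ⇒ blocked
+y: ray from P4(0, 1) has no placed part ⇒ clear

+y: clear; -y: blocked by P6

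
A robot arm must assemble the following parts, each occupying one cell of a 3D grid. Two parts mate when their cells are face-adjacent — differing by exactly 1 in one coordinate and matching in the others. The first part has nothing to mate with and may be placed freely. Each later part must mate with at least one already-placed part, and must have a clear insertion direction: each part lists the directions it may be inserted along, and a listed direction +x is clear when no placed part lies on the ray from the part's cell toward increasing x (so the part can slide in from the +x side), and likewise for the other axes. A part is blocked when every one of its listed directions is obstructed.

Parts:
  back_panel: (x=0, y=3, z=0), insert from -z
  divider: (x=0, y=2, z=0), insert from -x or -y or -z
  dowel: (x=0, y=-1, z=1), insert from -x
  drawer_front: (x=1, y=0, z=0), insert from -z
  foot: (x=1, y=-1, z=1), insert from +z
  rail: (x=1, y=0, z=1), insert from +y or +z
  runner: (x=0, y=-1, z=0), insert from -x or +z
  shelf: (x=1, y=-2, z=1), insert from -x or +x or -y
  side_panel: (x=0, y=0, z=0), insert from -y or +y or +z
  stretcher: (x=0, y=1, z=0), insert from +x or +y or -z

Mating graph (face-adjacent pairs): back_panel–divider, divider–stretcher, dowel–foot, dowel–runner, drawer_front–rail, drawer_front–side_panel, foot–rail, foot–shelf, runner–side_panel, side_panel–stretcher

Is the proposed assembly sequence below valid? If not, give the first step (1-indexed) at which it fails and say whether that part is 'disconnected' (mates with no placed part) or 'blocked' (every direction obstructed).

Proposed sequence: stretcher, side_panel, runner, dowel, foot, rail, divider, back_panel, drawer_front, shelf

1. stretcher@(0, 1, 0) [+x clear] — {stretcher}
2. side_panel@(0, 0, 0) [-y clear] — {side_panel, stretcher}
3. runner@(0, -1, 0) [-x clear] — {runner, side_panel, stretcher}
4. dowel@(0, -1, 1) [-x clear] — {dowel, runner, side_panel, stretcher}
5. foot@(1, -1, 1) [+z clear] — {dowel, foot, runner, side_panel, stretcher}
6. rail@(1, 0, 1) [+y clear] — {dowel, foot, rail, runner, side_panel, stretcher}
7. divider@(0, 2, 0) [-x clear] — {divider, dowel, foot, rail, runner, side_panel, stretcher}
8. back_panel@(0, 3, 0) [-z clear] — {back_panel, divider, dowel, foot, rail, runner, side_panel, stretcher}
9. drawer_front@(1, 0, 0) [-z clear] — {back_panel, divider, dowel, drawer_front, foot, rail, runner, side_panel, stretcher}
10. shelf@(1, -2, 1) [-x clear] — {back_panel, divider, dowel, drawer_front, foot, rail, runner, shelf, side_panel, stretcher}

Valid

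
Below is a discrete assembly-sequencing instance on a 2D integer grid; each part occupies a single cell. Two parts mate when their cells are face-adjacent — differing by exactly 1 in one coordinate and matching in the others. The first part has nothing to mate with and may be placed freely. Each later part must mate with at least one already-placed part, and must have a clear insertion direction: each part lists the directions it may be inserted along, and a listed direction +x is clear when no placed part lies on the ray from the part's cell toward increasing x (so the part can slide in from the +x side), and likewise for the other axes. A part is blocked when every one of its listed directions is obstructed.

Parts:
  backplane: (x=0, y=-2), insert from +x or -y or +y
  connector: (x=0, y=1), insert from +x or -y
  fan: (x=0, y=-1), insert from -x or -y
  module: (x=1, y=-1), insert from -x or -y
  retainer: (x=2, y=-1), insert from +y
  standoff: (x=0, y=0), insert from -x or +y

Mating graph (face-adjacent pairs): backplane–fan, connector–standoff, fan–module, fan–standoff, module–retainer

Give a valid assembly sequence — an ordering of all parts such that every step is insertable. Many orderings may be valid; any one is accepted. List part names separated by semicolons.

1. backplane@(0, -2) [+x clear] — {backplane}
2. fan@(0, -1) [-x clear] — {backplane, fan}
3. standoff@(0, 0) [-x clear] — {backplane, fan, standoff}
4. module@(1, -1) [-y clear] — {backplane, fan, module, standoff}
5. retainer@(2, -1) [+y clear] — {backplane, fan, module, retainer, standoff}
6. connector@(0, 1) [+x clear] — {backplane, connector, fan, module, retainer, standoff}

backplane; fan; standoff; module; retainer; connector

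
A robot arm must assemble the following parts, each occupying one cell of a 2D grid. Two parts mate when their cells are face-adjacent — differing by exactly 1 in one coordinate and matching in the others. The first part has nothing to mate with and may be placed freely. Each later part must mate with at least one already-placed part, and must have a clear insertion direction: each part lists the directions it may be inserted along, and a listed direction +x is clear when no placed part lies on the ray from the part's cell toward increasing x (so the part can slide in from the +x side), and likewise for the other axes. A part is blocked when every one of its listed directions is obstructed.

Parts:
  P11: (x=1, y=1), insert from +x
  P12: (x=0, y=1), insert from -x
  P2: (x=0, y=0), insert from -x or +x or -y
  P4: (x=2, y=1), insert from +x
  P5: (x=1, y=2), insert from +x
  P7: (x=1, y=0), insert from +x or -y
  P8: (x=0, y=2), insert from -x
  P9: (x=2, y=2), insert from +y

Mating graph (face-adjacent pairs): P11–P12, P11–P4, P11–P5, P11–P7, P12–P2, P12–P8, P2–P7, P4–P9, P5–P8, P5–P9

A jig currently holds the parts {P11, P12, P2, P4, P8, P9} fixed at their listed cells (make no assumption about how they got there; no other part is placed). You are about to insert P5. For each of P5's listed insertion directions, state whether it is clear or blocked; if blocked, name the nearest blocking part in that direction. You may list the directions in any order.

+x: nearest on ray is P9@(2, 2) ⇒ blocked

+x: blocked by P9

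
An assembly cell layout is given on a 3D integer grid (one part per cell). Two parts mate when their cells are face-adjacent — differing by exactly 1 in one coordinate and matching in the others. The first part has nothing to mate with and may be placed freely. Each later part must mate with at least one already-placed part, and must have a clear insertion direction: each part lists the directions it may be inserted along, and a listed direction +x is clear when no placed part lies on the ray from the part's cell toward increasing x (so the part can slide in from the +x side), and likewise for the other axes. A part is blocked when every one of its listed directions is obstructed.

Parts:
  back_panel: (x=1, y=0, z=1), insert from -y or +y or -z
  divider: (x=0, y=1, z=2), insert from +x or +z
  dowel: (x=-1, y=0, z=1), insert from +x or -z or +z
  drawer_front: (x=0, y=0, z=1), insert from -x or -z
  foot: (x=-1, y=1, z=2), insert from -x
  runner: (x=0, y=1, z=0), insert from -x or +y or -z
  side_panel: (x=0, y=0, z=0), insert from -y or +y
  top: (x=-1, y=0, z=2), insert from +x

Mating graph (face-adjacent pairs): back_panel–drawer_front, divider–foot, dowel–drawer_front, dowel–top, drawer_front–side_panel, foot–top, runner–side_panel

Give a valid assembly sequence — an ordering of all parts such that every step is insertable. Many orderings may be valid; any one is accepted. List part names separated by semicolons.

1. back_panel@(1, 0, 1) [-y clear] — {back_panel}
2. drawer_front@(0, 0, 1) [-x clear] — {back_panel, drawer_front}
3. dowel@(-1, 0, 1) [-z clear] — {back_panel, dowel, drawer_front}
4. top@(-1, 0, 2) [+x clear] — {back_panel, dowel, drawer_front, top}
5. foot@(-1, 1, 2) [-x clear] — {back_panel, dowel, drawer_front, foot, top}
6. side_panel@(0, 0, 0) [-y clear] — {back_panel, dowel, drawer_front, foot, side_panel, top}
7. runner@(0, 1, 0) [-x clear] — {back_panel, dowel, drawer_front, foot, runner, side_panel, top}
8. divider@(0, 1, 2) [+x clear] — {back_panel, divider, dowel, drawer_front, foot, runner, side_panel, top}

back_panel; drawer_front; dowel; top; foot; side_panel; runner; divider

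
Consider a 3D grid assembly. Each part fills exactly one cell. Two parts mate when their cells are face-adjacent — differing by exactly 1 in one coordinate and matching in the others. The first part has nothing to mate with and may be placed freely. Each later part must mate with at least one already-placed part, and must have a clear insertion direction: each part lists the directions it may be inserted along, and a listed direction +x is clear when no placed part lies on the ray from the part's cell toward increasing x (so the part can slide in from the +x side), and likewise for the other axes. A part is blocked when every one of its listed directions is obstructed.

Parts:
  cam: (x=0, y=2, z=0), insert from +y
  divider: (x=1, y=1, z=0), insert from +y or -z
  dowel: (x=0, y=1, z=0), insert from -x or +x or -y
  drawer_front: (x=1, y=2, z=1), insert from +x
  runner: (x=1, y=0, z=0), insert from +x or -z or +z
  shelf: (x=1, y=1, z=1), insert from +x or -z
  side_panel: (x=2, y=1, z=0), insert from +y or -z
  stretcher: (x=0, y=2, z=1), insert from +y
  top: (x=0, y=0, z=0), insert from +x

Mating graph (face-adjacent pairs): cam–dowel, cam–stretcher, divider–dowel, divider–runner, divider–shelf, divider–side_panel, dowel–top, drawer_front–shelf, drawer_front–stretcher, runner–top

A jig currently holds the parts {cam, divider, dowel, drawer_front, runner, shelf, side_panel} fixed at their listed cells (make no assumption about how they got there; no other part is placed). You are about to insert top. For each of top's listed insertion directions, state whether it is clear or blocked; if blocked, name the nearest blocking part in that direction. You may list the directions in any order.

+x: blocked by runner

+x: nearest on ray is runner@(1, 0, 0) ⇒ blocked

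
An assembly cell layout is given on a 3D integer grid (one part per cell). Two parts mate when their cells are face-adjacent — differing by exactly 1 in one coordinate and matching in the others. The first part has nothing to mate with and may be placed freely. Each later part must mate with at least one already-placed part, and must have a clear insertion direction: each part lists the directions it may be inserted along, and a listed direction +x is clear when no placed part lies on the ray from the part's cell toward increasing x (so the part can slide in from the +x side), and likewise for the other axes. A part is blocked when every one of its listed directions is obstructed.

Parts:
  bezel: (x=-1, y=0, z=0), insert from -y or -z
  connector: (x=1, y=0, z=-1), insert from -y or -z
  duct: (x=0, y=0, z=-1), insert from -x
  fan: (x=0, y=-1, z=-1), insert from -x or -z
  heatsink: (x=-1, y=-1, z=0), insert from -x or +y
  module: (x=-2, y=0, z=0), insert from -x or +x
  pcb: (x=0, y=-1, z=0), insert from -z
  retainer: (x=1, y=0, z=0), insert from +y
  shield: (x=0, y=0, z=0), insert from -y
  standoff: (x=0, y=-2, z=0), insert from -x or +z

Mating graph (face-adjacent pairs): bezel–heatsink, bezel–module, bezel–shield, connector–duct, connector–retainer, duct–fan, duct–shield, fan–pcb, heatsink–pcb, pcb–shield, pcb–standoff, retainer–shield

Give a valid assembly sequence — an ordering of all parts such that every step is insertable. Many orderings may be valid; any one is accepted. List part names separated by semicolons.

heatsink; bezel; shield; duct; connector; pcb; retainer; fan; module; standoff

1. heatsink@(-1, -1, 0) [-x clear] — {heatsink}
2. bezel@(-1, 0, 0) [-z clear] — {bezel, heatsink}
3. shield@(0, 0, 0) [-y clear] — {bezel, heatsink, shield}
4. duct@(0, 0, -1) [-x clear] — {bezel, duct, heatsink, shield}
5. connector@(1, 0, -1) [-y clear] — {bezel, connector, duct, heatsink, shield}
6. pcb@(0, -1, 0) [-z clear] — {bezel, connector, duct, heatsink, pcb, shield}
7. retainer@(1, 0, 0) [+y clear] — {bezel, connector, duct, heatsink, pcb, retainer, shield}
8. fan@(0, -1, -1) [-x clear] — {bezel, connector, duct, fan, heatsink, pcb, retainer, shield}
9. module@(-2, 0, 0) [-x clear] — {bezel, connector, duct, fan, heatsink, module, pcb, retainer, shield}
10. standoff@(0, -2, 0) [-x clear] — {bezel, connector, duct, fan, heatsink, module, pcb, retainer, shield, standoff}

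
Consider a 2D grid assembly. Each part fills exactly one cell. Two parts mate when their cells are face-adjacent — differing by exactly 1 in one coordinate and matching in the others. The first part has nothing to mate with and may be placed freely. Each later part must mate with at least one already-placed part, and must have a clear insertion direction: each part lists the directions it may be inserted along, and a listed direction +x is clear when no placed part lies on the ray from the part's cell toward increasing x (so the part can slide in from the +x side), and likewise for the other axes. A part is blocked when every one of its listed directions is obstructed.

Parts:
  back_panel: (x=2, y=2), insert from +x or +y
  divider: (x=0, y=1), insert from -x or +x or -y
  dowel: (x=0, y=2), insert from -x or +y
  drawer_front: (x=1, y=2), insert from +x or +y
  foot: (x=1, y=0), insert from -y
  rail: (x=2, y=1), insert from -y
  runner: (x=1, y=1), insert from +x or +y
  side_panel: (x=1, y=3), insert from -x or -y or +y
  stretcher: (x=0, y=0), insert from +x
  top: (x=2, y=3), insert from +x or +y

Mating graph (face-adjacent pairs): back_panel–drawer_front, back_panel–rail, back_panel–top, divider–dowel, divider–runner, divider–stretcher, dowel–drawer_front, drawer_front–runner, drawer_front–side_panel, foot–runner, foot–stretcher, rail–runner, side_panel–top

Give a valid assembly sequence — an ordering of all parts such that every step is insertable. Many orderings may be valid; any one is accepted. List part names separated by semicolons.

1. runner@(1, 1) [+x clear] — {runner}
2. drawer_front@(1, 2) [+x clear] — {drawer_front, runner}
3. side_panel@(1, 3) [-x clear] — {drawer_front, runner, side_panel}
4. top@(2, 3) [+x clear] — {drawer_front, runner, side_panel, top}
5. dowel@(0, 2) [-x clear] — {dowel, drawer_front, runner, side_panel, top}
6. back_panel@(2, 2) [+x clear] — {back_panel, dowel, drawer_front, runner, side_panel, top}
7. divider@(0, 1) [-x clear] — {back_panel, divider, dowel, drawer_front, runner, side_panel, top}
8. stretcher@(0, 0) [+x clear] — {back_panel, divider, dowel, drawer_front, runner, side_panel, stretcher, top}
9. foot@(1, 0) [-y clear] — {back_panel, divider, dowel, drawer_front, foot, runner, side_panel, stretcher, top}
10. rail@(2, 1) [-y clear] — {back_panel, divider, dowel, drawer_front, foot, rail, runner, side_panel, stretcher, top}

runner; drawer_front; side_panel; top; dowel; back_panel; divider; stretcher; foot; rail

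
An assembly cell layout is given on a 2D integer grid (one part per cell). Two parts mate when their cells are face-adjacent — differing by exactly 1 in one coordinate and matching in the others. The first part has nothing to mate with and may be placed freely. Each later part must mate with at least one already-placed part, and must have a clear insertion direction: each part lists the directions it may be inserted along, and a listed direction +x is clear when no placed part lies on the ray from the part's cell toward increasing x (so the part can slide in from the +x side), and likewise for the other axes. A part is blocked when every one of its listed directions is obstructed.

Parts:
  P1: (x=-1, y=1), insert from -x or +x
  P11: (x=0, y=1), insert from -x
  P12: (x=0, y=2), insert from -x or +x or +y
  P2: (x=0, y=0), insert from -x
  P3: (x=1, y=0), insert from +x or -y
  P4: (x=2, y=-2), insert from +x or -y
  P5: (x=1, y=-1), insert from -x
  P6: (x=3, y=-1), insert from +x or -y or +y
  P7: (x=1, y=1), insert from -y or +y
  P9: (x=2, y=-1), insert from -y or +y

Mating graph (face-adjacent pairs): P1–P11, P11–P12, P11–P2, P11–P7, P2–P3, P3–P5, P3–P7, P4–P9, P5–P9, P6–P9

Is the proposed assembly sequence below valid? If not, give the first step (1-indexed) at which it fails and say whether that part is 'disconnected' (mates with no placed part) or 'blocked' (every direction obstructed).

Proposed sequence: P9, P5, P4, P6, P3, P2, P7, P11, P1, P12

1. P9@(2, -1) [-y clear] — {P9}
2. P5@(1, -1) [-x clear] — {P5, P9}
3. P4@(2, -2) [+x clear] — {P4, P5, P9}
4. P6@(3, -1) [+x clear] — {P4, P5, P6, P9}
5. P3@(1, 0) [+x clear] — {P3, P4, P5, P6, P9}
6. P2@(0, 0) [-x clear] — {P2, P3, P4, P5, P6, P9}
7. P7@(1, 1) [+y clear] — {P2, P3, P4, P5, P6, P7, P9}
8. P11@(0, 1) [-x clear] — {P11, P2, P3, P4, P5, P6, P7, P9}
9. P1@(-1, 1) [-x clear] — {P1, P11, P2, P3, P4, P5, P6, P7, P9}
10. P12@(0, 2) [-x clear] — {P1, P11, P12, P2, P3, P4, P5, P6, P7, P9}

Valid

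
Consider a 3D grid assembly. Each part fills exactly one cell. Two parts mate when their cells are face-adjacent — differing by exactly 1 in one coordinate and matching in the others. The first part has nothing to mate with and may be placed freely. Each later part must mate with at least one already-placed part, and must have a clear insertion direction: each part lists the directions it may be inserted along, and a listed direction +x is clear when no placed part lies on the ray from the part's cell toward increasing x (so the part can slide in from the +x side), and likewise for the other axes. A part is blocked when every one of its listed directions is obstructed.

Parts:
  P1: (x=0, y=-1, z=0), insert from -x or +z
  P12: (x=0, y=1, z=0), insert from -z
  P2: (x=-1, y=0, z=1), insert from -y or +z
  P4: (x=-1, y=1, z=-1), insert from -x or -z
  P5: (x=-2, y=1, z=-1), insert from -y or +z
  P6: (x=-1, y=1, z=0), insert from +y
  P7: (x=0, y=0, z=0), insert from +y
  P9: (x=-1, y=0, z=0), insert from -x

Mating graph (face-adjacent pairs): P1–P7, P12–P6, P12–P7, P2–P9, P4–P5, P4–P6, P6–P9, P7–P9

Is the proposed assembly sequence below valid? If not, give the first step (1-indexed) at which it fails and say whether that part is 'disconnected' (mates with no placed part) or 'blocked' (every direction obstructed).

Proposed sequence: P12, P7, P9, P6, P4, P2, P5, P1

1. P12@(0, 1, 0) [-z clear] — {P12}
2. P7@(0, 0, 0) — +y all obstructed ⇒ blocked

Invalid at step 2 (blocked)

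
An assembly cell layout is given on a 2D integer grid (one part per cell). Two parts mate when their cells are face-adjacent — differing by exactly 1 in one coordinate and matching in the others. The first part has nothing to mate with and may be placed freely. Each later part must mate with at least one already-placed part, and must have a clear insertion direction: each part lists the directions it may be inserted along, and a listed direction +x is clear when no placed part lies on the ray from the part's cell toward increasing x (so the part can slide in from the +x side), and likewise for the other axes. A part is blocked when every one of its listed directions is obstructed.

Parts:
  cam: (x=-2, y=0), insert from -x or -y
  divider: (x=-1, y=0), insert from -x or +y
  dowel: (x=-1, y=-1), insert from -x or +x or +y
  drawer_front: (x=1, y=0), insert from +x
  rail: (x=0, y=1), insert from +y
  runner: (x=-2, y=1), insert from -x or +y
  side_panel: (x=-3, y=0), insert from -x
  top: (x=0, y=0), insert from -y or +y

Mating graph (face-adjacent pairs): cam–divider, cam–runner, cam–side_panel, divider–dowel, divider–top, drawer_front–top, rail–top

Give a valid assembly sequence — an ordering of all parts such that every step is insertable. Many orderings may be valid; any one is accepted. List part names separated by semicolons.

top; divider; cam; rail; drawer_front; dowel; runner; side_panel

1. top@(0, 0) [-y clear] — {top}
2. divider@(-1, 0) [-x clear] — {divider, top}
3. cam@(-2, 0) [-x clear] — {cam, divider, top}
4. rail@(0, 1) [+y clear] — {cam, divider, rail, top}
5. drawer_front@(1, 0) [+x clear] — {cam, divider, drawer_front, rail, top}
6. dowel@(-1, -1) [-x clear] — {cam, divider, dowel, drawer_front, rail, top}
7. runner@(-2, 1) [-x clear] — {cam, divider, dowel, drawer_front, rail, runner, top}
8. side_panel@(-3, 0) [-x clear] — {cam, divider, dowel, drawer_front, rail, runner, side_panel, top}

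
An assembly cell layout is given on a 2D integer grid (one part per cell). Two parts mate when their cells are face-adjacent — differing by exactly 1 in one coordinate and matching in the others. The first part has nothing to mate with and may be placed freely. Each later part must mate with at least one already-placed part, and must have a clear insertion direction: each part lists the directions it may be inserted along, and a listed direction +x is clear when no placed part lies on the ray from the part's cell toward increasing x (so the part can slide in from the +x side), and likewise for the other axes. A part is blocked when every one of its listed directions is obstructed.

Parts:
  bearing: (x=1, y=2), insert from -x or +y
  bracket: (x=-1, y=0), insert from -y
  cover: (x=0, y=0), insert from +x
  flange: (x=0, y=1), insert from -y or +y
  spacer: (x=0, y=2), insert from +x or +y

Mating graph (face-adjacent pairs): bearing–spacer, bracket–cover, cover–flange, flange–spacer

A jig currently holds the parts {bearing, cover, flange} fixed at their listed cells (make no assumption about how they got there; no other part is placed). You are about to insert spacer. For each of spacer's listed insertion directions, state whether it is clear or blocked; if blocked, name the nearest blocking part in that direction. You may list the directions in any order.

+x: nearest on ray is bearing@(1, 2) ⇒ blocked
+y: ray from spacer(0, 2) has no placed part ⇒ clear

+x: blocked by bearing; +y: clear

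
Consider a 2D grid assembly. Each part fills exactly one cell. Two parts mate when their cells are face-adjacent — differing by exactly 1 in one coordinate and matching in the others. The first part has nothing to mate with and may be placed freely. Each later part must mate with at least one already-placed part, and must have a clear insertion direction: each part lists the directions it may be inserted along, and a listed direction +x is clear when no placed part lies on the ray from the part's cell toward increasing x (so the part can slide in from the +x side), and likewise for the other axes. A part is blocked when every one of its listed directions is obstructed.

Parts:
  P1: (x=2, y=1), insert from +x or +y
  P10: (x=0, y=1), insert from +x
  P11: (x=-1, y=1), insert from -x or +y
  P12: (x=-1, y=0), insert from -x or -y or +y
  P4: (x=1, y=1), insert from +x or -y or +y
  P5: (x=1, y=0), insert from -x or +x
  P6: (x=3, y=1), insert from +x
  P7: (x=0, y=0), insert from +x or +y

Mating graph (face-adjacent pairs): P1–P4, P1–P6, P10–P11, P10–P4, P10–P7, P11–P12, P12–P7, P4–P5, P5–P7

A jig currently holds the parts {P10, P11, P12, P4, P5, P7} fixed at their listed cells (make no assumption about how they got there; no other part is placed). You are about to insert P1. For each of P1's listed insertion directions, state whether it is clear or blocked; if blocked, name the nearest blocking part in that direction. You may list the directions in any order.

+x: ray from P1(2, 1) has no placed part ⇒ clear
+y: ray from P1(2, 1) has no placed part ⇒ clear

+x: clear; +y: clear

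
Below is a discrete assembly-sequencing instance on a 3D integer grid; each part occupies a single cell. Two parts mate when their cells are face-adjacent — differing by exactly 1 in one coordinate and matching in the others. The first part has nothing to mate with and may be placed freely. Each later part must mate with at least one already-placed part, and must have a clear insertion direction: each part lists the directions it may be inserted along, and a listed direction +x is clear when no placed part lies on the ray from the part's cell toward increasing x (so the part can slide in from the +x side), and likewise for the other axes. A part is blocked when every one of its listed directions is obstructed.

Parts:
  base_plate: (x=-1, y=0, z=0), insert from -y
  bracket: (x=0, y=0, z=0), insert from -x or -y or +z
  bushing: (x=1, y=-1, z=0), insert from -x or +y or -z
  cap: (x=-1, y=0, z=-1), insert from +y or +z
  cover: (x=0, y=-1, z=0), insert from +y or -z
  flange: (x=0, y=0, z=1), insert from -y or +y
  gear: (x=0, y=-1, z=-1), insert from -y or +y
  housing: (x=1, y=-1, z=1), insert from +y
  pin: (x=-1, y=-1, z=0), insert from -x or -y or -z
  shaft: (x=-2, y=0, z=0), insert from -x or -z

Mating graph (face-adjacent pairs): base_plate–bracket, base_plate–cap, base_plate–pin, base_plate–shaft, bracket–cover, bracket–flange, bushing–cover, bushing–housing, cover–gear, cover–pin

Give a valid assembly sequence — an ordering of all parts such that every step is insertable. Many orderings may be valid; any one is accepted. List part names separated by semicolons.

flange; bracket; cover; gear; base_plate; bushing; housing; shaft; pin; cap

1. flange@(0, 0, 1) [-y clear] — {flange}
2. bracket@(0, 0, 0) [-x clear] — {bracket, flange}
3. cover@(0, -1, 0) [-z clear] — {bracket, cover, flange}
4. gear@(0, -1, -1) [-y clear] — {bracket, cover, flange, gear}
5. base_plate@(-1, 0, 0) [-y clear] — {base_plate, bracket, cover, flange, gear}
6. bushing@(1, -1, 0) [+y clear] — {base_plate, bracket, bushing, cover, flange, gear}
7. housing@(1, -1, 1) [+y clear] — {base_plate, bracket, bushing, cover, flange, gear, housing}
8. shaft@(-2, 0, 0) [-x clear] — {base_plate, bracket, bushing, cover, flange, gear, housing, shaft}
9. pin@(-1, -1, 0) [-x clear] — {base_plate, bracket, bushing, cover, flange, gear, housing, pin, shaft}
10. cap@(-1, 0, -1) [+y clear] — {base_plate, bracket, bushing, cap, cover, flange, gear, housing, pin, shaft}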